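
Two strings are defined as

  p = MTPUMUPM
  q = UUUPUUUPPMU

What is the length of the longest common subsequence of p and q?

Taking P (p #3, q #4); then U (p #4, q #6); then U (p #6, q #7); then P (p #7, q #9); then M (p #8, q #10) gives a common subsequence of length 5. The LCS DP gives dp[8][11] = 5, so this is optimal.

5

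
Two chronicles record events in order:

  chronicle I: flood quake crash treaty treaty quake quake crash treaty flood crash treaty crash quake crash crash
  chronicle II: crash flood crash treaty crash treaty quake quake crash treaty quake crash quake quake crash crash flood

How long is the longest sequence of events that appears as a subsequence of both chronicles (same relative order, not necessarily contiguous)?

12

Pick flood [1,2], crash [3,3], treaty [4,4], treaty [5,6], quake [6,7], quake [7,8], crash [8,9], treaty [9,10], crash [11,12], quake [14,14], crash [15,15], crash [16,16]; all 12 events appear in both, in order. dp[16][17] = 12 confirms this is the maximum.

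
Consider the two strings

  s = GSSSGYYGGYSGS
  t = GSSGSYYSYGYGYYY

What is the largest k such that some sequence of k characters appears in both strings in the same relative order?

Pick G at s[1]=t[1], S at s[2]=t[2], S at s[3]=t[3], S at s[4]=t[5], Y at s[6]=t[7], Y at s[7]=t[9], G at s[8]=t[10], G at s[9]=t[12], Y at s[10]=t[15]; all 9 characters appear in both, in order, and the DP table's final entry dp[13][15] is also 9, so no common subsequence is longer.

9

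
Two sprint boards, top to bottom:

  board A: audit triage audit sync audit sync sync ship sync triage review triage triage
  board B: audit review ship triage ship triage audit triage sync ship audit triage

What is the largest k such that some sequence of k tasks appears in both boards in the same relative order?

6

Pick audit (board A #1, board B #1), then triage (board A #2, board B #6), then audit (board A #3, board B #7), then sync (board A #4, board B #9), then audit (board A #5, board B #11), then triage (board A #13, board B #12); all 6 tasks appear in both, in order, and the DP table's final entry dp[13][12] is also 6, so no common subsequence is longer.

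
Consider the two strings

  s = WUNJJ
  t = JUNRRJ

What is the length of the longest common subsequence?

3

Pick U (s #2, t #2) → N (s #3, t #3) → J (s #5, t #6); all 3 characters appear in both, in order. Since dp[5][6] = 3, nothing longer is possible.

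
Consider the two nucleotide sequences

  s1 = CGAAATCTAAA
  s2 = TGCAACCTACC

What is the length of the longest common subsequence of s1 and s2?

6

Let dp[i][j] be the LCS length of the first i bases of s1 and the first j bases of s2. dp[i][j] = dp[i-1][j-1]+1 when the i-th and j-th bases match, else max(dp[i-1][j], dp[i][j-1]).
    ·  T  G  C  A  A  C  C  T  A  C  C
 ·  0  0  0  0  0  0  0  0  0  0  0  0
 C  0  0  0  1  1  1  1  1  1  1  1  1
 G  0  0  1  1  1  1  1  1  1  1  1  1
 A  0  0  1  1  2  2  2  2  2  2  2  2
 A  0  0  1  1  2  3  3  3  3  3  3  3
 A  0  0  1  1  2  3  3  3  3  4  4  4
 T  0  1  1  1  2  3  3  3  4  4  4  4
 C  0  1  1  2  2  3  4  4  4  4  5  5
 T  0  1  1  2  2  3  4  4  5  5  5  5
 A  0  1  1  2  3  3  4  4  5  6  6  6
 A  0  1  1  2  3  4  4  4  5  6  6  6
 A  0  1  1  2  3  4  4  4  5  6  6  6
dp[11][11] = 6. One LCS (by backtracking along matches): CAACTA.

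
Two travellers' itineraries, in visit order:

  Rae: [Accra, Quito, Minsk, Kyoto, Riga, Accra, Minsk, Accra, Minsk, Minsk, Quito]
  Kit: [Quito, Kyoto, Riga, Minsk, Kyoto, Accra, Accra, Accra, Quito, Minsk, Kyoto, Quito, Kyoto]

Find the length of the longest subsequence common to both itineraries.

7

Match Quito (Rae #2, Kit #1) → Minsk (Rae #3, Kit #4) → Kyoto (Rae #4, Kit #5) → Accra (Rae #6, Kit #7) → Accra (Rae #8, Kit #8) → Minsk (Rae #9, Kit #10) → Quito (Rae #11, Kit #12) — 7 stops in the same relative order in both. dp[11][13] = 7 confirms this is the maximum.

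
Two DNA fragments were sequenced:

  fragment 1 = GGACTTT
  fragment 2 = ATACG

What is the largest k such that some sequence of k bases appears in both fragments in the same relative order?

One common subsequence of length 2: A [3,3]; then C [4,4]. dp[7][5] = 2 confirms this is the maximum.

2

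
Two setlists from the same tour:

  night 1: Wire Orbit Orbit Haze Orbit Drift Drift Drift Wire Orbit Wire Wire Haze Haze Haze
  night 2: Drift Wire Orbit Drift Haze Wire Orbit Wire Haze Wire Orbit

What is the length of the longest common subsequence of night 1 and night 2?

Taking Wire (night 1 #1, night 2 #2); then Orbit (night 1 #2, night 2 #3); then Haze (night 1 #4, night 2 #5); then Wire (night 1 #9, night 2 #6); then Orbit (night 1 #10, night 2 #7); then Wire (night 1 #11, night 2 #8); then Wire (night 1 #12, night 2 #10) gives a common subsequence of length 7. dp[15][11] = 7 confirms this is the maximum.

7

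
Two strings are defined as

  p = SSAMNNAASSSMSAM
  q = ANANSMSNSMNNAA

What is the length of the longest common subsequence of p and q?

Taking A at p[3]=q[1] → N at p[5]=q[2] → N at p[6]=q[4] → S at p[9]=q[5] → S at p[10]=q[7] → S at p[11]=q[9] → M at p[12]=q[10] → A at p[14]=q[14] gives a common subsequence of length 8. Since dp[15][14] = 8, nothing longer is possible.

8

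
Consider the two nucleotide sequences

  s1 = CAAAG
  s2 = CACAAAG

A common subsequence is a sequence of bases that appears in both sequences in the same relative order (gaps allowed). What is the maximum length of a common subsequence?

5

Match C at s1[1]=s2[3], A at s1[2]=s2[4], A at s1[3]=s2[5], A at s1[4]=s2[6], G at s1[5]=s2[7] — 5 bases in the same relative order in both, and the DP table's final entry dp[5][7] is also 5, so no common subsequence is longer.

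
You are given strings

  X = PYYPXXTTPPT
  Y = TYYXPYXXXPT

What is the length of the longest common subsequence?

One common subsequence of length 7: Y at X[2]=Y[2], Y at X[3]=Y[3], P at X[4]=Y[5], X at X[5]=Y[8], X at X[6]=Y[9], P at X[10]=Y[10], T at X[11]=Y[11], and the DP table's final entry dp[11][11] is also 7, so no common subsequence is longer.

7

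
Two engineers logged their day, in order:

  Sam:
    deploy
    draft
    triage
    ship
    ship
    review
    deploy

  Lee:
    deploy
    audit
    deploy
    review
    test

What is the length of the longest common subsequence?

Pick deploy [1,3] → review [6,4]; all 2 tasks appear in both, in order. The LCS DP gives dp[7][5] = 2, so this is optimal.

2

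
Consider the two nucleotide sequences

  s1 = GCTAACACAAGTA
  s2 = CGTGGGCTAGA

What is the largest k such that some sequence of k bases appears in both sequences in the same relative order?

6

Pick G at s1[1]=s2[6]; then C at s1[2]=s2[7]; then T at s1[3]=s2[8]; then A at s1[10]=s2[9]; then G at s1[11]=s2[10]; then A at s1[13]=s2[11]; all 6 bases appear in both, in order. dp[13][11] = 6 confirms this is the maximum.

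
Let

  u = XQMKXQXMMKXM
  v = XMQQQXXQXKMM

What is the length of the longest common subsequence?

Pick X (u #1, v #1), then Q (u #2, v #5), then X (u #5, v #7), then Q (u #6, v #8), then X (u #7, v #9), then M (u #9, v #11), then M (u #12, v #12); all 7 characters appear in both, in order. Since dp[12][12] = 7, nothing longer is possible.

7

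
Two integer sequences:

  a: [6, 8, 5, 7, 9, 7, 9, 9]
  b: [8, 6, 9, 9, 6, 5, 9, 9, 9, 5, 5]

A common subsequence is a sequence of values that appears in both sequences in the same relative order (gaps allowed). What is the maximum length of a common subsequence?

Taking 6 [1,5] → 5 [3,6] → 9 [5,7] → 9 [7,8] → 9 [8,9] gives a common subsequence of length 5. Since dp[8][11] = 5, nothing longer is possible.

5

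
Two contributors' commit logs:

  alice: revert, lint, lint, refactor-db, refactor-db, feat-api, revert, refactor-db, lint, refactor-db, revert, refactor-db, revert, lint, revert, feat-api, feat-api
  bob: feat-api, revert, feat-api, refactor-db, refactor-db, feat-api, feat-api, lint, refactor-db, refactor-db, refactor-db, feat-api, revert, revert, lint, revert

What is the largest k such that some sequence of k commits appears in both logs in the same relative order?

10

Pick revert [1,2], then refactor-db [4,4], then refactor-db [5,5], then feat-api [6,7], then refactor-db [8,10], then refactor-db [10,11], then revert [11,13], then revert [13,14], then lint [14,15], then revert [15,16]; all 10 commits appear in both, in order. dp[17][16] = 10 confirms this is the maximum.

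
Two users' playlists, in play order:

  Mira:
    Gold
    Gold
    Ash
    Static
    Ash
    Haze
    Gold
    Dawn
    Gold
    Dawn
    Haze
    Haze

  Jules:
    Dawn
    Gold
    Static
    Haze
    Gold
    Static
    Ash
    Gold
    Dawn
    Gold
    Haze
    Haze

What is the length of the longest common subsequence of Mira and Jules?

9

Pick Gold (Mira #1, Jules #2) → Gold (Mira #2, Jules #5) → Static (Mira #4, Jules #6) → Ash (Mira #5, Jules #7) → Gold (Mira #7, Jules #8) → Dawn (Mira #8, Jules #9) → Gold (Mira #9, Jules #10) → Haze (Mira #11, Jules #11) → Haze (Mira #12, Jules #12); all 9 songs appear in both, in order, and the DP table's final entry dp[12][12] is also 9, so no common subsequence is longer.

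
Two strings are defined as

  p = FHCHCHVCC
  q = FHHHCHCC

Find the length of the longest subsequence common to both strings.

7

Let dp[i][j] be the LCS length of the first i characters of p and the first j characters of q. dp[i][j] = dp[i-1][j-1]+1 when the i-th and j-th characters match, else max(dp[i-1][j], dp[i][j-1]).
    ·  F  H  H  H  C  H  C  C
 ·  0  0  0  0  0  0  0  0  0
 F  0  1  1  1  1  1  1  1  1
 H  0  1  2  2  2  2  2  2  2
 C  0  1  2  2  2  3  3  3  3
 H  0  1  2  3  3  3  4  4  4
 C  0  1  2  3  3  4  4  5  5
 H  0  1  2  3  4  4  5  5  5
 V  0  1  2  3  4  4  5  5  5
 C  0  1  2  3  4  5  5  6  6
 C  0  1  2  3  4  5  5  6  7
dp[9][8] = 7. One LCS (by backtracking along matches): FHHCHCC.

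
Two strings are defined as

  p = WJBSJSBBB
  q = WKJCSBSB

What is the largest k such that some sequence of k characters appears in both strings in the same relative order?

5

Let dp[i][j] be the LCS length of the first i characters of p and the first j characters of q. dp[i][j] = dp[i-1][j-1]+1 when the i-th and j-th characters match, else max(dp[i-1][j], dp[i][j-1]).
    ·  W  K  J  C  S  B  S  B
 ·  0  0  0  0  0  0  0  0  0
 W  0  1  1  1  1  1  1  1  1
 J  0  1  1  2  2  2  2  2  2
 B  0  1  1  2  2  2  3  3  3
 S  0  1  1  2  2  3  3  4  4
 J  0  1  1  2  2  3  3  4  4
 S  0  1  1  2  2  3  3  4  4
 B  0  1  1  2  2  3  4  4  5
 B  0  1  1  2  2  3  4  4  5
 B  0  1  1  2  2  3  4  4  5
dp[9][8] = 5. One LCS (by backtracking along matches): WJBSB.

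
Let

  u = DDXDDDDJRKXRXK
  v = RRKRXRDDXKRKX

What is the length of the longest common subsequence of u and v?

One common subsequence of length 6: D [1,7] → D [2,8] → X [3,9] → R [9,11] → K [10,12] → X [13,13]. dp[14][13] = 6 confirms this is the maximum.

6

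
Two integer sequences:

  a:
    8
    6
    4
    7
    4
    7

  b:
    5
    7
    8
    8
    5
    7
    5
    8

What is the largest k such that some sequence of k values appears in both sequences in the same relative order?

2

Let dp[i][j] be the LCS length of the first i values of a and the first j values of b. dp[i][j] = dp[i-1][j-1]+1 when the i-th and j-th values match, else max(dp[i-1][j], dp[i][j-1]).
    ·  5  7  8  8  5  7  5  8
 ·  0  0  0  0  0  0  0  0  0
 8  0  0  0  1  1  1  1  1  1
 6  0  0  0  1  1  1  1  1  1
 4  0  0  0  1  1  1  1  1  1
 7  0  0  1  1  1  1  2  2  2
 4  0  0  1  1  1  1  2  2  2
 7  0  0  1  1  1  1  2  2  2
dp[6][8] = 2. One LCS (by backtracking along matches): 8, 7.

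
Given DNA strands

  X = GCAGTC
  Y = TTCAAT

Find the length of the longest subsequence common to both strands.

Let dp[i][j] be the LCS length of the first i bases of X and the first j bases of Y. dp[i][j] = dp[i-1][j-1]+1 when the i-th and j-th bases match, else max(dp[i-1][j], dp[i][j-1]).
    ·  T  T  C  A  A  T
 ·  0  0  0  0  0  0  0
 G  0  0  0  0  0  0  0
 C  0  0  0  1  1  1  1
 A  0  0  0  1  2  2  2
 G  0  0  0  1  2  2  2
 T  0  1  1  1  2  2  3
 C  0  1  1  2  2  2  3
dp[6][6] = 3. One LCS (by backtracking along matches): CAT.

3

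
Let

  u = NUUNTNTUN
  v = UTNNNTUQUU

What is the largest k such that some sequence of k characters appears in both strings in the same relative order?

5

Let dp[i][j] be the LCS length of the first i characters of u and the first j characters of v. dp[i][j] = dp[i-1][j-1]+1 when the i-th and j-th characters match, else max(dp[i-1][j], dp[i][j-1]).
    ·  U  T  N  N  N  T  U  Q  U  U
 ·  0  0  0  0  0  0  0  0  0  0  0
 N  0  0  0  1  1  1  1  1  1  1  1
 U  0  1  1  1  1  1  1  2  2  2  2
 U  0  1  1  1  1  1  1  2  2  3  3
 N  0  1  1  2  2  2  2  2  2  3  3
 T  0  1  2  2  2  2  3  3  3  3  3
 N  0  1  2  3  3  3  3  3  3  3  3
 T  0  1  2  3  3  3  4  4  4  4  4
 U  0  1  2  3  3  3  4  5  5  5  5
 N  0  1  2  3  4  4  4  5  5  5  5
dp[9][10] = 5. One LCS (by backtracking along matches): NNNTU.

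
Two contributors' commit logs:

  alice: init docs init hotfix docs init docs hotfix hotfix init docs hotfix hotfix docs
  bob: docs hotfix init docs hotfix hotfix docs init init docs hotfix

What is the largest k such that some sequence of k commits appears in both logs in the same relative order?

9

Match docs [2,1], hotfix [4,2], init [6,3], docs [7,4], hotfix [8,5], hotfix [9,6], init [10,9], docs [11,10], hotfix [13,11] — 9 commits in the same relative order in both. The LCS DP gives dp[14][11] = 9, so this is optimal.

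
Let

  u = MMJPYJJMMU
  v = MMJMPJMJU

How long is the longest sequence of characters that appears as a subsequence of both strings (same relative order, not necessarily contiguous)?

Taking M [1,1], then M [2,2], then J [3,3], then P [4,5], then J [6,6], then J [7,8], then U [10,9] gives a common subsequence of length 7. dp[10][9] = 7 confirms this is the maximum.

7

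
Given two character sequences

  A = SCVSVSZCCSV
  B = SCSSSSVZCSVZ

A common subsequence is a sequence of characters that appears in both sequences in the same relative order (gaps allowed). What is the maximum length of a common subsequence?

Pick S at A[1]=B[1], then C at A[2]=B[2], then S at A[4]=B[6], then V at A[5]=B[7], then Z at A[7]=B[8], then C at A[9]=B[9], then S at A[10]=B[10], then V at A[11]=B[11]; all 8 characters appear in both, in order, and the DP table's final entry dp[11][12] is also 8, so no common subsequence is longer.

8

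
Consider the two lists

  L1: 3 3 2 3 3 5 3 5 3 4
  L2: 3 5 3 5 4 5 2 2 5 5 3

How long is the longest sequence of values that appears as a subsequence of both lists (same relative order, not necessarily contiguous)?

6

One common subsequence of length 6: 3 [1,1], then 3 [2,3], then 2 [3,8], then 5 [6,9], then 5 [8,10], then 3 [9,11]. The LCS DP gives dp[10][11] = 6, so this is optimal.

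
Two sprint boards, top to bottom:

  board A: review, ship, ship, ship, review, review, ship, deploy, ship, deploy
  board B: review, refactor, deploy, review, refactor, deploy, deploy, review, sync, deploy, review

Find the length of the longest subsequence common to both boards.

4

One common subsequence of length 4: review (board A #1, board B #1), then review (board A #5, board B #4), then review (board A #6, board B #8), then deploy (board A #8, board B #10). The LCS DP gives dp[10][11] = 4, so this is optimal.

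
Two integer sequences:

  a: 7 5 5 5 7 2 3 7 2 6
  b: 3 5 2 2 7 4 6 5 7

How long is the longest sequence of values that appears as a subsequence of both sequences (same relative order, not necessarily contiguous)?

Let dp[i][j] be the LCS length of the first i values of a and the first j values of b. dp[i][j] = dp[i-1][j-1]+1 when the i-th and j-th values match, else max(dp[i-1][j], dp[i][j-1]).
    ·  3  5  2  2  7  4  6  5  7
 ·  0  0  0  0  0  0  0  0  0  0
 7  0  0  0  0  0  1  1  1  1  1
 5  0  0  1  1  1  1  1  1  2  2
 5  0  0  1  1  1  1  1  1  2  2
 5  0  0  1  1  1  1  1  1  2  2
 7  0  0  1  1  1  2  2  2  2  3
 2  0  0  1  2  2  2  2  2  2  3
 3  0  1  1  2  2  2  2  2  2  3
 7  0  1  1  2  2  3  3  3  3  3
 2  0  1  1  2  3  3  3  3  3  3
 6  0  1  1  2  3  3  3  4  4  4
dp[10][9] = 4. One LCS (by backtracking along matches): 5, 2, 7, 6.

4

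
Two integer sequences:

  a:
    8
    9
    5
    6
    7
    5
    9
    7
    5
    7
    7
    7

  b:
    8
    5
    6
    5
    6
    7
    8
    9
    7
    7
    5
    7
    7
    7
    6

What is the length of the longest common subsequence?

One common subsequence of length 10: 8 at a[1]=b[1] → 5 at a[3]=b[4] → 6 at a[4]=b[5] → 7 at a[5]=b[6] → 9 at a[7]=b[8] → 7 at a[8]=b[10] → 5 at a[9]=b[11] → 7 at a[10]=b[12] → 7 at a[11]=b[13] → 7 at a[12]=b[14]. Since dp[12][15] = 10, nothing longer is possible.

10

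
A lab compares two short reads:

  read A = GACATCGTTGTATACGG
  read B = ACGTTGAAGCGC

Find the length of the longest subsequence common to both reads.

One common subsequence of length 10: A (read A #4, read B #1); then C (read A #6, read B #2); then G (read A #7, read B #3); then T (read A #8, read B #4); then T (read A #9, read B #5); then G (read A #10, read B #6); then A (read A #12, read B #7); then A (read A #14, read B #8); then C (read A #15, read B #10); then G (read A #16, read B #11). The LCS DP gives dp[17][12] = 10, so this is optimal.

10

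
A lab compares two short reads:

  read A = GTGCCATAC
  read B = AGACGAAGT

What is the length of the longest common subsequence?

4

Let dp[i][j] be the LCS length of the first i bases of read A and the first j bases of read B. dp[i][j] = dp[i-1][j-1]+1 when the i-th and j-th bases match, else max(dp[i-1][j], dp[i][j-1]).
    ·  A  G  A  C  G  A  A  G  T
 ·  0  0  0  0  0  0  0  0  0  0
 G  0  0  1  1  1  1  1  1  1  1
 T  0  0  1  1  1  1  1  1  1  2
 G  0  0  1  1  1  2  2  2  2  2
 C  0  0  1  1  2  2  2  2  2  2
 C  0  0  1  1  2  2  2  2  2  2
 A  0  1  1  2  2  2  3  3  3  3
 T  0  1  1  2  2  2  3  3  3  4
 A  0  1  1  2  2  2  3  4  4  4
 C  0  1  1  2  3  3  3  4  4  4
dp[9][9] = 4. One LCS (by backtracking along matches): GGAT.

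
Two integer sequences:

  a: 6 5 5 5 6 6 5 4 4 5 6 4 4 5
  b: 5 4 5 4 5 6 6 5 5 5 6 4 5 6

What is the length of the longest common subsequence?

10

One common subsequence of length 10: 5 (a #2, b #1), then 5 (a #3, b #3), then 5 (a #4, b #5), then 6 (a #5, b #6), then 6 (a #6, b #7), then 5 (a #7, b #9), then 5 (a #10, b #10), then 6 (a #11, b #11), then 4 (a #13, b #12), then 5 (a #14, b #13), and the DP table's final entry dp[14][14] is also 10, so no common subsequence is longer.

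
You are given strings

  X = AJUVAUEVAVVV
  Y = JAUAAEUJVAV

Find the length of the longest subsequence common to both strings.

7

Pick A (X #1, Y #2), U (X #3, Y #3), A (X #5, Y #5), U (X #6, Y #7), V (X #8, Y #9), A (X #9, Y #10), V (X #12, Y #11); all 7 characters appear in both, in order, and the DP table's final entry dp[12][11] is also 7, so no common subsequence is longer.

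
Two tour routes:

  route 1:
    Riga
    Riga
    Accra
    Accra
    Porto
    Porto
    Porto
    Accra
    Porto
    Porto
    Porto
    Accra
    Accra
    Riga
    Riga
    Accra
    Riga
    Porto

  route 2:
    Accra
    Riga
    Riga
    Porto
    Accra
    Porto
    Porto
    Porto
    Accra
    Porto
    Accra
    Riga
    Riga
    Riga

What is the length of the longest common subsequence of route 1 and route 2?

12

Taking Riga at route 1[1]=route 2[2]; then Riga at route 1[2]=route 2[3]; then Accra at route 1[4]=route 2[5]; then Porto at route 1[5]=route 2[6]; then Porto at route 1[6]=route 2[7]; then Porto at route 1[7]=route 2[8]; then Accra at route 1[8]=route 2[9]; then Porto at route 1[11]=route 2[10]; then Accra at route 1[13]=route 2[11]; then Riga at route 1[14]=route 2[12]; then Riga at route 1[15]=route 2[13]; then Riga at route 1[17]=route 2[14] gives a common subsequence of length 12. Since dp[18][14] = 12, nothing longer is possible.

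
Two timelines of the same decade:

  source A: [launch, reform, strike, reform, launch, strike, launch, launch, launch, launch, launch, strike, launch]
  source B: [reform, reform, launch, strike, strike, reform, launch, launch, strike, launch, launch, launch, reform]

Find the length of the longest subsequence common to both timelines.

9

One common subsequence of length 9: reform [2,1], reform [4,2], launch [5,3], strike [6,5], launch [7,7], launch [8,8], launch [9,10], launch [10,11], launch [11,12]. dp[13][13] = 9 confirms this is the maximum.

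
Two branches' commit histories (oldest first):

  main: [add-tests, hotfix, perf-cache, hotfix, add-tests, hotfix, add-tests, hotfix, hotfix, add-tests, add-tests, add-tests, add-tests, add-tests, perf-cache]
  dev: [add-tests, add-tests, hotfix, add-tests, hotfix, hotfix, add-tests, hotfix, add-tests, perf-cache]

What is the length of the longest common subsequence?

Taking add-tests at main[1]=dev[1] → add-tests at main[5]=dev[2] → hotfix at main[6]=dev[3] → add-tests at main[7]=dev[4] → hotfix at main[8]=dev[5] → hotfix at main[9]=dev[6] → add-tests at main[10]=dev[7] → add-tests at main[14]=dev[9] → perf-cache at main[15]=dev[10] gives a common subsequence of length 9. The LCS DP gives dp[15][10] = 9, so this is optimal.

9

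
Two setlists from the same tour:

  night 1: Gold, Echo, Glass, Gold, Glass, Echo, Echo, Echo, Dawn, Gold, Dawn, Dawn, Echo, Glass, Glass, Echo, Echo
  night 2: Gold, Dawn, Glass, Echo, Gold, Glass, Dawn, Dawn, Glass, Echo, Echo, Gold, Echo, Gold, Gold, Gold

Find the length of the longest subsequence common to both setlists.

9

Match Gold at night 1[1]=night 2[1]; then Echo at night 1[2]=night 2[4]; then Gold at night 1[4]=night 2[5]; then Glass at night 1[5]=night 2[6]; then Dawn at night 1[9]=night 2[7]; then Dawn at night 1[11]=night 2[8]; then Echo at night 1[13]=night 2[10]; then Echo at night 1[16]=night 2[11]; then Echo at night 1[17]=night 2[13] — 9 songs in the same relative order in both. dp[17][16] = 9 confirms this is the maximum.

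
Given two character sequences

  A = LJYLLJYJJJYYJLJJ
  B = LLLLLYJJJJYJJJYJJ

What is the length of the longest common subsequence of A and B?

11

One common subsequence of length 11: L (A #1, B #3) → L (A #4, B #4) → L (A #5, B #5) → J (A #6, B #10) → Y (A #7, B #11) → J (A #8, B #12) → J (A #9, B #13) → J (A #10, B #14) → Y (A #12, B #15) → J (A #15, B #16) → J (A #16, B #17). dp[16][17] = 11 confirms this is the maximum.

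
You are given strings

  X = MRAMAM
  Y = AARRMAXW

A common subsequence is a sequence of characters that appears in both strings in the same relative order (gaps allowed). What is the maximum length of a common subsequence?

3

Taking R at X[2]=Y[4]; then M at X[4]=Y[5]; then A at X[5]=Y[6] gives a common subsequence of length 3, and the DP table's final entry dp[6][8] is also 3, so no common subsequence is longer.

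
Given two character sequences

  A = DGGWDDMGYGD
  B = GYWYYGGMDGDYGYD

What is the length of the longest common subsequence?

7

Taking G [2,6] → G [3,7] → D [5,9] → D [6,11] → G [8,13] → Y [9,14] → D [11,15] gives a common subsequence of length 7. Since dp[11][15] = 7, nothing longer is possible.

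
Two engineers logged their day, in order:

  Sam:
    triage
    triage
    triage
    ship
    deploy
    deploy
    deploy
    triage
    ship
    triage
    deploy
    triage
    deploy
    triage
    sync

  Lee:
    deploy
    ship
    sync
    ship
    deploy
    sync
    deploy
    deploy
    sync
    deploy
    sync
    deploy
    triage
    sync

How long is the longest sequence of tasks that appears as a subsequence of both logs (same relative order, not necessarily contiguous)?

Match ship at Sam[4]=Lee[4], deploy at Sam[5]=Lee[5], deploy at Sam[6]=Lee[7], deploy at Sam[7]=Lee[8], deploy at Sam[11]=Lee[10], deploy at Sam[13]=Lee[12], triage at Sam[14]=Lee[13], sync at Sam[15]=Lee[14] — 8 tasks in the same relative order in both. Since dp[15][14] = 8, nothing longer is possible.

8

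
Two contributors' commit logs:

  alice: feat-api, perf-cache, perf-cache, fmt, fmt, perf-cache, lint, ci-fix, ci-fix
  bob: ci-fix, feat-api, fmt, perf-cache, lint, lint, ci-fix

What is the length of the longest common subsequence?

5

Match feat-api (alice #1, bob #2), fmt (alice #5, bob #3), perf-cache (alice #6, bob #4), lint (alice #7, bob #6), ci-fix (alice #9, bob #7) — 5 commits in the same relative order in both. Since dp[9][7] = 5, nothing longer is possible.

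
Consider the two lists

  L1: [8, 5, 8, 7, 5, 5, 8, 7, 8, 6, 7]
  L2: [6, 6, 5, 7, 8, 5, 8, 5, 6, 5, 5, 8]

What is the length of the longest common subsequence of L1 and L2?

Taking 8 at L1[1]=L2[5]; then 5 at L1[2]=L2[6]; then 8 at L1[3]=L2[7]; then 5 at L1[5]=L2[10]; then 5 at L1[6]=L2[11]; then 8 at L1[9]=L2[12] gives a common subsequence of length 6. dp[11][12] = 6 confirms this is the maximum.

6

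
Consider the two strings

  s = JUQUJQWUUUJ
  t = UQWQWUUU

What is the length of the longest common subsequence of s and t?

7

Let dp[i][j] be the LCS length of the first i characters of s and the first j characters of t. dp[i][j] = dp[i-1][j-1]+1 when the i-th and j-th characters match, else max(dp[i-1][j], dp[i][j-1]).
    ·  U  Q  W  Q  W  U  U  U
 ·  0  0  0  0  0  0  0  0  0
 J  0  0  0  0  0  0  0  0  0
 U  0  1  1  1  1  1  1  1  1
 Q  0  1  2  2  2  2  2  2  2
 U  0  1  2  2  2  2  3  3  3
 J  0  1  2  2  2  2  3  3  3
 Q  0  1  2  2  3  3  3  3  3
 W  0  1  2  3  3  4  4  4  4
 U  0  1  2  3  3  4  5  5  5
 U  0  1  2  3  3  4  5  6  6
 U  0  1  2  3  3  4  5  6  7
 J  0  1  2  3  3  4  5  6  7
dp[11][8] = 7. One LCS (by backtracking along matches): UQQWUUU.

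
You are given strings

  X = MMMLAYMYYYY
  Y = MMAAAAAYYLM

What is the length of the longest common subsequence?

Taking M (X #1, Y #1), then M (X #2, Y #2), then A (X #5, Y #7), then Y (X #6, Y #9), then M (X #7, Y #11) gives a common subsequence of length 5. The LCS DP gives dp[11][11] = 5, so this is optimal.

5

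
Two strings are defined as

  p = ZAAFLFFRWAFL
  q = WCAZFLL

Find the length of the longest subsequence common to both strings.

4

One common subsequence of length 4: Z (p #1, q #4), F (p #4, q #5), L (p #5, q #6), L (p #12, q #7). Since dp[12][7] = 4, nothing longer is possible.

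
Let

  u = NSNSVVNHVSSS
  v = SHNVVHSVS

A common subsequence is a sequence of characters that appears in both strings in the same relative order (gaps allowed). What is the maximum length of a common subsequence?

7

Let dp[i][j] be the LCS length of the first i characters of u and the first j characters of v. dp[i][j] = dp[i-1][j-1]+1 when the i-th and j-th characters match, else max(dp[i-1][j], dp[i][j-1]).
    ·  S  H  N  V  V  H  S  V  S
 ·  0  0  0  0  0  0  0  0  0  0
 N  0  0  0  1  1  1  1  1  1  1
 S  0  1  1  1  1  1  1  2  2  2
 N  0  1  1  2  2  2  2  2  2  2
 S  0  1  1  2  2  2  2  3  3  3
 V  0  1  1  2  3  3  3  3  4  4
 V  0  1  1  2  3  4  4  4  4  4
 N  0  1  1  2  3  4  4  4  4  4
 H  0  1  2  2  3  4  5  5  5  5
 V  0  1  2  2  3  4  5  5  6  6
 S  0  1  2  2  3  4  5  6  6  7
 S  0  1  2  2  3  4  5  6  6  7
 S  0  1  2  2  3  4  5  6  6  7
dp[12][9] = 7. One LCS (by backtracking along matches): SNVVHVS.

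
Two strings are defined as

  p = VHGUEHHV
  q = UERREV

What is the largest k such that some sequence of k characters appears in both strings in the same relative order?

3

Let dp[i][j] be the LCS length of the first i characters of p and the first j characters of q. dp[i][j] = dp[i-1][j-1]+1 when the i-th and j-th characters match, else max(dp[i-1][j], dp[i][j-1]).
    ·  U  E  R  R  E  V
 ·  0  0  0  0  0  0  0
 V  0  0  0  0  0  0  1
 H  0  0  0  0  0  0  1
 G  0  0  0  0  0  0  1
 U  0  1  1  1  1  1  1
 E  0  1  2  2  2  2  2
 H  0  1  2  2  2  2  2
 H  0  1  2  2  2  2  2
 V  0  1  2  2  2  2  3
dp[8][6] = 3. One LCS (by backtracking along matches): UEV.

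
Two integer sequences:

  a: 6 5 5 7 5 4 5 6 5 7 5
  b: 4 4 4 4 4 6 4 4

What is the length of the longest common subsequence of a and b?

Match 6 at a[1]=b[6], then 4 at a[6]=b[8] — 2 values in the same relative order in both. dp[11][8] = 2 confirms this is the maximum.

2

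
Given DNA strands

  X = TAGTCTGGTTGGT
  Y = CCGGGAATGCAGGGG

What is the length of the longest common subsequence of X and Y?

Taking T [1,8], then G [3,9], then C [5,10], then G [7,12], then G [8,13], then G [11,14], then G [12,15] gives a common subsequence of length 7. The LCS DP gives dp[13][15] = 7, so this is optimal.

7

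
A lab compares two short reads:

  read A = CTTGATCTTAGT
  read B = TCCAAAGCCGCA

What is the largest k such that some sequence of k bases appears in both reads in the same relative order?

Pick C [1,9] → G [4,10] → C [7,11] → A [10,12]; all 4 bases appear in both, in order. Since dp[12][12] = 4, nothing longer is possible.

4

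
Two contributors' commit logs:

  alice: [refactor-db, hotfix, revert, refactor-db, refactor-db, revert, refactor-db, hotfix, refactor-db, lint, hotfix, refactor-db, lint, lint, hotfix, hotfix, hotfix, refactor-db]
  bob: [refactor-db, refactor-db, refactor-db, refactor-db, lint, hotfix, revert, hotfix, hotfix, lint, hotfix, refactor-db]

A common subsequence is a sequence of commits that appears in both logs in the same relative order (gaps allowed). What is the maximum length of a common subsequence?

One common subsequence of length 10: refactor-db [4,1]; then refactor-db [5,2]; then refactor-db [7,3]; then refactor-db [9,4]; then lint [10,5]; then hotfix [11,6]; then hotfix [15,8]; then hotfix [16,9]; then hotfix [17,11]; then refactor-db [18,12]. The LCS DP gives dp[18][12] = 10, so this is optimal.

10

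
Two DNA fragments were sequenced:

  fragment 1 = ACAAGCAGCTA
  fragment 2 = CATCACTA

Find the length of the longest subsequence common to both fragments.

7

Pick C [2,1] → A [3,2] → C [6,4] → A [7,5] → C [9,6] → T [10,7] → A [11,8]; all 7 bases appear in both, in order. dp[11][8] = 7 confirms this is the maximum.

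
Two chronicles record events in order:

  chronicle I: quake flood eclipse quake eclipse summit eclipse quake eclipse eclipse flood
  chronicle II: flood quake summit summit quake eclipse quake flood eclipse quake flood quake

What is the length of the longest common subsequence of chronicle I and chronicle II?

Match flood at chronicle I[2]=chronicle II[1], then quake at chronicle I[4]=chronicle II[2], then summit at chronicle I[6]=chronicle II[4], then eclipse at chronicle I[7]=chronicle II[6], then quake at chronicle I[8]=chronicle II[7], then eclipse at chronicle I[9]=chronicle II[9], then flood at chronicle I[11]=chronicle II[11] — 7 events in the same relative order in both. Since dp[11][12] = 7, nothing longer is possible.

7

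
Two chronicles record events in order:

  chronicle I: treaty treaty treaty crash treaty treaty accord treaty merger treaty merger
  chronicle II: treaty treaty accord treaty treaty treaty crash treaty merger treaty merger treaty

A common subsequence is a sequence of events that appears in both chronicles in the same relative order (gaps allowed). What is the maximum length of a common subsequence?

9

Pick treaty [1,1]; then treaty [2,2]; then treaty [3,4]; then treaty [5,5]; then treaty [6,6]; then treaty [8,8]; then merger [9,9]; then treaty [10,10]; then merger [11,11]; all 9 events appear in both, in order, and the DP table's final entry dp[11][12] is also 9, so no common subsequence is longer.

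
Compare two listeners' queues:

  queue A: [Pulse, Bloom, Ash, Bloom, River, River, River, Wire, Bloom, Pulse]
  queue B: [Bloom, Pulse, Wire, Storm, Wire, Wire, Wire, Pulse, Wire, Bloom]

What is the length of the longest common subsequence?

3

Taking Pulse (queue A #1, queue B #8); then Wire (queue A #8, queue B #9); then Bloom (queue A #9, queue B #10) gives a common subsequence of length 3, and the DP table's final entry dp[10][10] is also 3, so no common subsequence is longer.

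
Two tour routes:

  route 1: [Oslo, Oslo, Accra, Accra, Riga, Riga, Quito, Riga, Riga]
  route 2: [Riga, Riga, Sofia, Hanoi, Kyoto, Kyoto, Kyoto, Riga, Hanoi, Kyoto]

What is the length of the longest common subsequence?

3

Match Riga (route 1 #5, route 2 #1); then Riga (route 1 #6, route 2 #2); then Riga (route 1 #8, route 2 #8) — 3 stops in the same relative order in both, and the DP table's final entry dp[9][10] is also 3, so no common subsequence is longer.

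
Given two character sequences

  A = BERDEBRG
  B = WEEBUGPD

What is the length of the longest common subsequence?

Pick E [2,2], E [5,3], B [6,4], G [8,6]; all 4 characters appear in both, in order. dp[8][8] = 4 confirms this is the maximum.

4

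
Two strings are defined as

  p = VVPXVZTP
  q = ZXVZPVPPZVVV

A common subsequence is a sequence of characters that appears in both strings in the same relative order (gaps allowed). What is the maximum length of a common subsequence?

4

Let dp[i][j] be the LCS length of the first i characters of p and the first j characters of q. dp[i][j] = dp[i-1][j-1]+1 when the i-th and j-th characters match, else max(dp[i-1][j], dp[i][j-1]).
    ·  Z  X  V  Z  P  V  P  P  Z  V  V  V
 ·  0  0  0  0  0  0  0  0  0  0  0  0  0
 V  0  0  0  1  1  1  1  1  1  1  1  1  1
 V  0  0  0  1  1  1  2  2  2  2  2  2  2
 P  0  0  0  1  1  2  2  3  3  3  3  3  3
 X  0  0  1  1  1  2  2  3  3  3  3  3  3
 V  0  0  1  2  2  2  3  3  3  3  4  4  4
 Z  0  1  1  2  3  3  3  3  3  4  4  4  4
 T  0  1  1  2  3  3  3  3  3  4  4  4  4
 P  0  1  1  2  3  4  4  4  4  4  4  4  4
dp[8][12] = 4. One LCS (by backtracking along matches): VVPV.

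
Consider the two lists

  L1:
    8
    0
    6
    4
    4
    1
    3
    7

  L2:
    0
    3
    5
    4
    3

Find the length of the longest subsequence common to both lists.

Let dp[i][j] be the LCS length of the first i values of L1 and the first j values of L2. dp[i][j] = dp[i-1][j-1]+1 when the i-th and j-th values match, else max(dp[i-1][j], dp[i][j-1]).
    ·  0  3  5  4  3
 ·  0  0  0  0  0  0
 8  0  0  0  0  0  0
 0  0  1  1  1  1  1
 6  0  1  1  1  1  1
 4  0  1  1  1  2  2
 4  0  1  1  1  2  2
 1  0  1  1  1  2  2
 3  0  1  2  2  2  3
 7  0  1  2  2  2  3
dp[8][5] = 3. One LCS (by backtracking along matches): 0, 4, 3.

3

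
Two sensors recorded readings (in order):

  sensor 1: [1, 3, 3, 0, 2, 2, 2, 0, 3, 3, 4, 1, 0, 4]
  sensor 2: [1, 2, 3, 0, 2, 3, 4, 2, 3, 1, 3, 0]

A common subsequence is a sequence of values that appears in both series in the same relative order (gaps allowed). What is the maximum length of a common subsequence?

8

Pick 1 (sensor 1 #1, sensor 2 #1) → 3 (sensor 1 #3, sensor 2 #3) → 0 (sensor 1 #4, sensor 2 #4) → 2 (sensor 1 #5, sensor 2 #5) → 2 (sensor 1 #7, sensor 2 #8) → 3 (sensor 1 #9, sensor 2 #9) → 3 (sensor 1 #10, sensor 2 #11) → 0 (sensor 1 #13, sensor 2 #12); all 8 values appear in both, in order. The LCS DP gives dp[14][12] = 8, so this is optimal.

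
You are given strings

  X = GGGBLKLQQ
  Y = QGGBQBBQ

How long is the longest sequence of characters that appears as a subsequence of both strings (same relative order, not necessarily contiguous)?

5

Let dp[i][j] be the LCS length of the first i characters of X and the first j characters of Y. dp[i][j] = dp[i-1][j-1]+1 when the i-th and j-th characters match, else max(dp[i-1][j], dp[i][j-1]).
    ·  Q  G  G  B  Q  B  B  Q
 ·  0  0  0  0  0  0  0  0  0
 G  0  0  1  1  1  1  1  1  1
 G  0  0  1  2  2  2  2  2  2
 G  0  0  1  2  2  2  2  2  2
 B  0  0  1  2  3  3  3  3  3
 L  0  0  1  2  3  3  3  3  3
 K  0  0  1  2  3  3  3  3  3
 L  0  0  1  2  3  3  3  3  3
 Q  0  1  1  2  3  4  4  4  4
 Q  0  1  1  2  3  4  4  4  5
dp[9][8] = 5. One LCS (by backtracking along matches): GGBQQ.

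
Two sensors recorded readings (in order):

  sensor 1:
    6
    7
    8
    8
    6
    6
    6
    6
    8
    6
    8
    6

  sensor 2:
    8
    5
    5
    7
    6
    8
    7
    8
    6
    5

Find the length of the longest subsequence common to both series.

5

Let dp[i][j] be the LCS length of the first i values of sensor 1 and the first j values of sensor 2. dp[i][j] = dp[i-1][j-1]+1 when the i-th and j-th values match, else max(dp[i-1][j], dp[i][j-1]).
    ·  8  5  5  7  6  8  7  8  6  5
 ·  0  0  0  0  0  0  0  0  0  0  0
 6  0  0  0  0  0  1  1  1  1  1  1
 7  0  0  0  0  1  1  1  2  2  2  2
 8  0  1  1  1  1  1  2  2  3  3  3
 8  0  1  1  1  1  1  2  2  3  3  3
 6  0  1  1  1  1  2  2  2  3  4  4
 6  0  1  1  1  1  2  2  2  3  4  4
 6  0  1  1  1  1  2  2  2  3  4  4
 6  0  1  1  1  1  2  2  2  3  4  4
 8  0  1  1  1  1  2  3  3  3  4  4
 6  0  1  1  1  1  2  3  3  3  4  4
 8  0  1  1  1  1  2  3  3  4  4  4
 6  0  1  1  1  1  2  3  3  4  5  5
dp[12][10] = 5. One LCS (by backtracking along matches): 7, 6, 8, 8, 6.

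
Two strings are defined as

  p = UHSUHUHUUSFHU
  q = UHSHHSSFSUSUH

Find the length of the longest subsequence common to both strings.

One common subsequence of length 8: U at p[1]=q[1], then H at p[2]=q[2], then S at p[3]=q[3], then H at p[5]=q[4], then H at p[7]=q[5], then U at p[8]=q[10], then U at p[9]=q[12], then H at p[12]=q[13]. dp[13][13] = 8 confirms this is the maximum.

8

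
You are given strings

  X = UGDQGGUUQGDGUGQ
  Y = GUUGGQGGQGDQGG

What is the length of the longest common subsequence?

10

Taking U [1,3]; then G [2,5]; then Q [4,6]; then G [5,7]; then G [6,8]; then Q [9,9]; then G [10,10]; then D [11,11]; then G [12,13]; then G [14,14] gives a common subsequence of length 10, and the DP table's final entry dp[15][14] is also 10, so no common subsequence is longer.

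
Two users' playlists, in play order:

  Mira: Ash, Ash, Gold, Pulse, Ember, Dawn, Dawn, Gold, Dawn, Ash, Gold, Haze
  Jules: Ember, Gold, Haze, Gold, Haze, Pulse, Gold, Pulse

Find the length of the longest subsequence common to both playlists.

4

Taking Ember [5,1] → Gold [8,2] → Gold [11,4] → Haze [12,5] gives a common subsequence of length 4. dp[12][8] = 4 confirms this is the maximum.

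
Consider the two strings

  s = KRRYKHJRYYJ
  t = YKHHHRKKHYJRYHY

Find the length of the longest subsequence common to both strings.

Pick K at s[1]=t[2], R at s[2]=t[6], K at s[5]=t[8], H at s[6]=t[9], J at s[7]=t[11], R at s[8]=t[12], Y at s[9]=t[13], Y at s[10]=t[15]; all 8 characters appear in both, in order. Since dp[11][15] = 8, nothing longer is possible.

8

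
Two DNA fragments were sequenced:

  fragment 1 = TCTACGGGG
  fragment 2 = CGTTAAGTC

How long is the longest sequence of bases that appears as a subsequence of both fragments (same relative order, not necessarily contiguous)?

4

Pick T [1,3]; then T [3,4]; then A [4,6]; then C [5,9]; all 4 bases appear in both, in order. dp[9][9] = 4 confirms this is the maximum.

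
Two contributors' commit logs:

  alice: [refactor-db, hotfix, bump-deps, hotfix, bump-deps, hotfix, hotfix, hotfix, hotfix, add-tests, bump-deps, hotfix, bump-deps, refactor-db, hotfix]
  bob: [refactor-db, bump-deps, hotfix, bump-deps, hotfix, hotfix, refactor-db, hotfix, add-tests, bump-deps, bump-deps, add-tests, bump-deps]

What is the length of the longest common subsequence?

10

Match refactor-db [1,1], then bump-deps [3,2], then hotfix [4,3], then bump-deps [5,4], then hotfix [6,5], then hotfix [7,6], then hotfix [9,8], then add-tests [10,9], then bump-deps [11,11], then bump-deps [13,13] — 10 commits in the same relative order in both. The LCS DP gives dp[15][13] = 10, so this is optimal.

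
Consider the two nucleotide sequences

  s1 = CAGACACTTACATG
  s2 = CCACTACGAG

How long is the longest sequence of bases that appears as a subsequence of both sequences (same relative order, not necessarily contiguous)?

9

One common subsequence of length 9: C [1,1]; then C [5,2]; then A [6,3]; then C [7,4]; then T [9,5]; then A [10,6]; then C [11,7]; then A [12,9]; then G [14,10], and the DP table's final entry dp[14][10] is also 9, so no common subsequence is longer.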